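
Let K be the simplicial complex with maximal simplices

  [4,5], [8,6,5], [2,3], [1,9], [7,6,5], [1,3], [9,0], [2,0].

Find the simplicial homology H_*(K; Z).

Order the vertices as 0 < 1 < 2 < 3 < 4 < 5 < 6 < 7 < 8 < 9. Listing each simplex with vertices in this order, K has dimension 2 with simplices:

  0-simplices (10): [0], [1], [2], [3], [4], [5], [6], [7], [8], [9]
  1-simplices (11): [0,2], [0,9], [1,3], [1,9], [2,3], [4,5], [5,6], [5,7], [5,8], [6,7], [6,8]
  2-simplices (2): [5,6,7], [5,6,8]

so the chain groups are C_0 ≅ Z^10, C_1 ≅ Z^11, C_2 ≅ Z^2.

Boundary ∂_1: C_1 → C_0 maps an edge to its endpoints' difference, ∂[p,q] = q − p. For instance
  ∂[0,2] = [2] − [0].
The 10×11 boundary matrix has rank 8 and Smith normal form diag(1,1,1,1,1,1,1,1).

∂_2: C_2 → C_1 maps a triangle to the signed sum of its edges. For instance
  ∂[5,6,8] = [6,8] − [5,8] + [5,6],
  ∂[5,6,7] = [6,7] − [5,7] + [5,6].
The resulting 11×2 matrix has rank 2, and its Smith normal form has invariant factors (1,1).

Computing H_k = (kernel of ∂_k) / (image of ∂_{k+1}):

  H_0: rank C_0 − rank ∂_1 = 10 − 8 = 2, and the invariant factors of ∂_1 are all 1, so H_0 ≅ Z^2.
  H_1: rank ker ∂_1 − rank ∂_2 = (11 − 8) − 2 = 1, and the invariant factors of ∂_2 are all 1, so H_1 ≅ Z.
  H_2: rank ker ∂_2 − rank ∂_3 = (2 − 2) − 0 = 0, and there is no ∂_3, so H_2 ≅ 0.

As a check, the Euler characteristic is 10 − 11 + 2 = 1, which agrees with 2 − 1 + 0 = 1.

H_0 = Z^2,  H_1 = Z,  H_2 = 0.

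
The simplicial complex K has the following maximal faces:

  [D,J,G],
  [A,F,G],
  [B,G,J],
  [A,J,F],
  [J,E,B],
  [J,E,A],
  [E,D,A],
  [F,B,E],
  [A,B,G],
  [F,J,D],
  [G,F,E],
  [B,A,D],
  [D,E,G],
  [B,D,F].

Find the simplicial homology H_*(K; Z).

H_0 ≅ Z,  H_1 ≅ Z^2,  H_2 ≅ Z.

K has 7 vertices, 21 edges, 14 triangles.
rank ∂_0 = 0, rank ∂_1 = 6 ⇒ b_0 = 7 − 0 − 6 = 1; all invariant factors of ∂_1 are 1 so no torsion. So H_0 = Z.
rank ∂_1 = 6, rank ∂_2 = 13 ⇒ b_1 = 21 − 6 − 13 = 2; all invariant factors of ∂_2 are 1 so no torsion. So H_1 = Z^2.
rank ∂_2 = 13, rank ∂_3 = 0 ⇒ b_2 = 14 − 13 − 0 = 1. So H_2 = Z.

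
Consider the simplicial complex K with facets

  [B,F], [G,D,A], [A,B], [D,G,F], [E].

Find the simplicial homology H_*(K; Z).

H_0 = Z^2,  H_1 = Z,  H_2 = 0.

We work with the vertex ordering A < B < D < E < F < G. The simplices of K, each written with vertices in increasing order, are:

  0-simplices (6): A, B, D, E, F, G
  1-simplices (7): AB, AD, AG, BF, DF, DG, FG
  2-simplices (2): ADG, DFG

Hence C_0 ≅ Z^6, C_1 ≅ Z^7, C_2 ≅ Z^2.

∂_1: C_1 → C_0 sends each edge [p,q] (with p < q) to q − p. For instance
  ∂BF = F − B.
The 6×7 boundary matrix has rank 4 and Smith normal form diag(1,1,1,1).

Boundary ∂_2: C_2 → C_1 sends each 2-simplex [p,q,r] to [q,r] − [p,r] + [p,q]. For instance
  ∂ADG = DG − AG + AD,
  ∂DFG = FG − DG + DF.
As a 7×2 matrix over Z this has rank 2, with invariant factors (1,1).

Reading off H_k = ker ∂_k / im ∂_{k+1}:

  H_0: rank C_0 − rank ∂_1 = 6 − 4 = 2, and the invariant factors of ∂_1 are all 1, so H_0 = Z^2.
  H_1: rank ker ∂_1 − rank ∂_2 = (7 − 4) − 2 = 1, and the invariant factors of ∂_2 are all 1, so H_1 = Z.
  H_2: rank ker ∂_2 − rank ∂_3 = (2 − 2) − 0 = 0, and there is no ∂_3, so H_2 = 0.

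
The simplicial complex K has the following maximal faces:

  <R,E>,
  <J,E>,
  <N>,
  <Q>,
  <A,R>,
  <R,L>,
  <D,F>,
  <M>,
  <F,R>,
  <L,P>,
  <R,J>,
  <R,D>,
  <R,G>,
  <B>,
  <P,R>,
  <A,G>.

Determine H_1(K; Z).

H_1 ≅ Z^4.

Fix the vertex order A < B < D < E < F < G < J < L < M < N < P < Q < R and write every simplex with vertices in increasing order. Then dim K = 1 and the simplices of K are:

  0-simplices (13): A, B, D, E, F, G, J, L, M, N, P, Q, R
  1-simplices (12): AG, AR, DF, DR, EJ, ER, FR, GR, JR, LP, LR, PR

Hence C_0 ≅ Z^13, C_1 ≅ Z^12.

Boundary ∂_1: C_1 → C_0 is given by ∂[p,q] = [q] − [p].
The 13×12 boundary matrix has rank 8 and Smith normal form diag(1,1,1,1,1,1,1,1).

From H_k ≅ ker(∂_k) / im(∂_{k+1}) we obtain:

  H_1: rank ker ∂_1 − rank ∂_2 = (12 − 8) − 0 = 4, and there is no ∂_2, so H_1 = Z^4.

(K is a triangulation of the disjoint union of a set of 4 points and a wedge of 4 circles.)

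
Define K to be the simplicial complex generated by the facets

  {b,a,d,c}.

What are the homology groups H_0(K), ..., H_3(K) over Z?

We work with the vertex ordering a < b < c < d. The simplices of K, each written with vertices in increasing order, are:

  0-simplices (4): a, b, c, d
  1-simplices (6): ab, ac, ad, bc, bd, cd
  2-simplices (4): abc, abd, acd, bcd
  3-simplices (1): abcd

giving chain groups C_0 ≅ Z^4, C_1 ≅ Z^6, C_2 ≅ Z^4, C_3 ≅ Z^1.

∂_1: C_1 → C_0 is given by ∂[p,q] = [q] − [p]. For instance
  ∂cd = d − c.
The resulting 4×6 matrix has rank 3, and its Smith normal form has invariant factors (1,1,1).

∂_2: C_2 → C_1 maps a triangle to the signed sum of its edges. For instance
  ∂abd = bd − ad + ab,
  ∂bcd = cd − bd + bc.
As a 6×4 matrix over Z this has rank 3, with invariant factors (1,1,1).

Boundary ∂_3: C_3 → C_2 sends each 3-simplex σ to the alternating sum Σ_i (−1)^i (σ with its i-th vertex removed). For instance
  ∂abcd = bcd − acd + abd − abc.
The resulting 4×1 matrix has rank 1, and its Smith normal form has invariant factors (1).

Now H_k = ker ∂_k / im ∂_{k+1}, so:

  H_0: rank C_0 − rank ∂_1 = 4 − 3 = 1, and the invariant factors of ∂_1 are all 1, so H_0 ≅ Z.
  H_1: rank ker ∂_1 − rank ∂_2 = (6 − 3) − 3 = 0, and the invariant factors of ∂_2 are all 1, so H_1 ≅ 0.
  H_2: rank ker ∂_2 − rank ∂_3 = (4 − 3) − 1 = 0, and the invariant factors of ∂_3 are all 1, so H_2 ≅ 0.
  H_3: rank ker ∂_3 − rank ∂_4 = (1 − 1) − 0 = 0, and there is no ∂_4, so H_3 ≅ 0.

H_0 ≅ Z,  H_1 = 0,  H_2 = 0,  H_3 = 0.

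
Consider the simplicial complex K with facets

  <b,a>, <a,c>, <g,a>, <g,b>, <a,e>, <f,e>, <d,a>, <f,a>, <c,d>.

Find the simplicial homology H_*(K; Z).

H_0 ≅ Z,  H_1 ≅ Z^3.

K has 7 vertices, 9 edges.
rank ∂_0 = 0, rank ∂_1 = 6 ⇒ b_0 = 7 − 0 − 6 = 1; all invariant factors of ∂_1 are 1 so no torsion. So H_0 = Z.
rank ∂_1 = 6, rank ∂_2 = 0 ⇒ b_1 = 9 − 6 − 0 = 3. So H_1 = Z^3.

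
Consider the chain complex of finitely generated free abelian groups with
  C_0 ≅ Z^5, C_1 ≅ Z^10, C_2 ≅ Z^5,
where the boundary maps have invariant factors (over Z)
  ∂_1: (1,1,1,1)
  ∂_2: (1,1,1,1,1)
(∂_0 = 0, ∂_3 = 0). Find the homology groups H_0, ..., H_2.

H_0 = Z,  H_1 = Z,  H_2 = 0.

H_0: b_0 = 5 − 0 − 4 = 1; torsion from ∂_1 factors > 1: none. So H_0 = Z.
H_1: b_1 = 10 − 4 − 5 = 1; torsion from ∂_2 factors > 1: none. So H_1 = Z.
H_2: b_2 = 5 − 5 − 0 = 0; torsion from ∂_3 factors > 1: none. So H_2 = 0.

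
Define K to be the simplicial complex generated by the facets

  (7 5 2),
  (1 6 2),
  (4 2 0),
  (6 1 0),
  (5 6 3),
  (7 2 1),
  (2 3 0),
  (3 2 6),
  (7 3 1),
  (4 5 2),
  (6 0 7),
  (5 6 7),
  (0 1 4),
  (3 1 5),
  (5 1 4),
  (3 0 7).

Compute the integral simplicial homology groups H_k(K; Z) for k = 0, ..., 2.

H_0 ≅ Z,  H_1 ≅ Z^2,  H_2 ≅ Z.

Order the vertices as 0 < 1 < 2 < 3 < 4 < 5 < 6 < 7. Listing each simplex with vertices in this order, K has dimension 2 with simplices:

  0-simplices (8): [0], [1], [2], [3], [4], [5], [6], [7]
  1-simplices (24): (24 of them)
  2-simplices (16): [0,1,4], [0,1,6], [0,2,3], [0,2,4], [0,3,7], [0,6,7], [1,2,6], [1,2,7], [1,3,5], [1,3,7], [1,4,5], [2,3,6], [2,4,5], [2,5,7], [3,5,6], [5,6,7]

giving chain groups C_0 ≅ Z^8, C_1 ≅ Z^24, C_2 ≅ Z^16.

Boundary ∂_1: C_1 → C_0 maps an edge to its endpoints' difference, ∂[p,q] = q − p. For instance
  ∂[3,7] = [7] − [3].
This gives a 8×24 integer matrix of rank 7; reducing to Smith normal form yields diagonal entries (1,1,1,1,1,1,1).

∂_2: C_2 → C_1 maps a triangle to the signed sum of its edges. For instance
  ∂[0,2,3] = [2,3] − [0,3] + [0,2],
  ∂[0,1,6] = [1,6] − [0,6] + [0,1].
The resulting 24×16 matrix has rank 15, and its Smith normal form has invariant factors (1,1,1,1,1,1,1,1,1,1,1,1,1,1,1).

From H_k ≅ ker(∂_k) / im(∂_{k+1}) we obtain:

  H_0: rank C_0 − rank ∂_1 = 8 − 7 = 1, and the invariant factors of ∂_1 are all 1, so H_0 = Z.
  H_1: rank ker ∂_1 − rank ∂_2 = (24 − 7) − 15 = 2, and the invariant factors of ∂_2 are all 1, so H_1 = Z^2.
  H_2: rank ker ∂_2 − rank ∂_3 = (16 − 15) − 0 = 1, and there is no ∂_3, so H_2 = Z.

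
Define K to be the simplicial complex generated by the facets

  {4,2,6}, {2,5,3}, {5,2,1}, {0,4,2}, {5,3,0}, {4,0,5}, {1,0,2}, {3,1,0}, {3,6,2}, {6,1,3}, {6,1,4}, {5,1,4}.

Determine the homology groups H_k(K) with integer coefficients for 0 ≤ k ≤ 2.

H_0 ≅ Z,  H_1 ≅ Z/2Z,  H_2 = 0.

K has 7 vertices, 18 edges, 12 triangles.
rank ∂_0 = 0, rank ∂_1 = 6 ⇒ b_0 = 7 − 0 − 6 = 1; all invariant factors of ∂_1 are 1 so no torsion. So H_0 ≅ Z.
rank ∂_1 = 6, rank ∂_2 = 12 ⇒ b_1 = 18 − 6 − 12 = 0; ∂_2 has invariant factor(s) [2] giving torsion. So H_1 ≅ Z/2Z.
rank ∂_2 = 12, rank ∂_3 = 0 ⇒ b_2 = 12 − 12 − 0 = 0. So H_2 ≅ 0.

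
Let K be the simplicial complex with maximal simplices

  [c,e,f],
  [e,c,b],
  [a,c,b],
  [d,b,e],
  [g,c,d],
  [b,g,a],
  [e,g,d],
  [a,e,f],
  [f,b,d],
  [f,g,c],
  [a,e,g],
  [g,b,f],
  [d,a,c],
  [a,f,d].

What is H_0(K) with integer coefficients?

Order the vertices as a < b < c < d < e < f < g. Listing each simplex with vertices in this order, K has dimension 2 with simplices:

  0-simplices (7): a, b, c, d, e, f, g
  1-simplices (21): ab, ac, ad, ae, af, ag, bc, bd, be, bf, bg, cd, ce, cf, cg, de, df, dg, ef, eg, fg
  2-simplices (14): abc, abg, acd, adf, aef, aeg, bce, bde, bdf, bfg, cdg, cef, cfg, deg

so the chain groups are C_0 ≅ Z^7, C_1 ≅ Z^21, C_2 ≅ Z^14.

∂_1: C_1 → C_0 is given by ∂[p,q] = [q] − [p]. For instance
  ∂af = f − a.
The resulting 7×21 matrix has rank 6, and its Smith normal form has invariant factors (1,1,1,1,1,1).

Boundary ∂_2: C_2 → C_1 sends each 2-simplex [p,q,r] to [q,r] − [p,r] + [p,q]. For instance
  ∂acd = cd − ad + ac,
  ∂cfg = fg − cg + cf.
This gives a 21×14 integer matrix of rank 13; reducing to Smith normal form yields diagonal entries (1,1,1,1,1,1,1,1,1,1,1,1,1).

From H_k ≅ ker(∂_k) / im(∂_{k+1}) we obtain:

  H_0: rank C_0 − rank ∂_1 = 7 − 6 = 1, and the invariant factors of ∂_1 are all 1, so H_0 = Z.

H_0 ≅ Z.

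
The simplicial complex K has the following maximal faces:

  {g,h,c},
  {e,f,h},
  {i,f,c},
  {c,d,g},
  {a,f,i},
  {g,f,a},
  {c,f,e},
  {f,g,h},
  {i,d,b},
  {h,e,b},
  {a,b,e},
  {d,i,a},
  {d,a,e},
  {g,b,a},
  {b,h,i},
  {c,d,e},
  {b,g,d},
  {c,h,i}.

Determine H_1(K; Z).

H_1 = Z ⊕ Z/2Z.

Order the vertices as a < b < c < d < e < f < g < h < i. Listing each simplex with vertices in this order, K has dimension 2 with simplices:

  0-simplices (9): a, b, c, d, e, f, g, h, i
  1-simplices (27): ab, ad, ae, af, ag, ai, bd, be, bg, bh, bi, cd, ce, cf, cg, ch, ci, de, dg, di, ef, eh, fg, fh, fi, gh, hi
  2-simplices (18): abe, abg, ade, adi, afg, afi, bdg, bdi, beh, bhi, cde, cdg, cef, cfi, cgh, chi, efh, fgh

giving chain groups C_0 ≅ Z^9, C_1 ≅ Z^27, C_2 ≅ Z^18.

∂_1: C_1 → C_0 maps an edge to its endpoints' difference, ∂[p,q] = q − p. For instance
  ∂ae = e − a.
The 9×27 boundary matrix has rank 8 and Smith normal form diag(1,1,1,1,1,1,1,1).

∂_2: C_2 → C_1 acts by ∂[p,q,r] = [q,r] − [p,r] + [p,q]. For instance
  ∂beh = eh − bh + be,
  ∂abg = bg − ag + ab.
The resulting 27×18 matrix has rank 18, and its Smith normal form has invariant factors (1,1,1,1,1,1,1,1,1,1,1,1,1,1,1,1,1,2).

Reading off H_k = ker ∂_k / im ∂_{k+1}:

  H_1: rank ker ∂_1 − rank ∂_2 = (27 − 8) − 18 = 1, and ∂_2 has invariant factor 2 > 1, so H_1 ≅ Z ⊕ Z/2Z.

(K is a triangulation of the Klein bottle.)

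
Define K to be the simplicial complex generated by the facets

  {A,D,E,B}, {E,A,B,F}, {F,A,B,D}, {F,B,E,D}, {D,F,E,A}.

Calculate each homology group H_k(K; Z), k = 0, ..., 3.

H_0 = Z,  H_1 = 0,  H_2 = 0,  H_3 = Z.

We work with the vertex ordering A < B < D < E < F. The simplices of K, each written with vertices in increasing order, are:

  0-simplices (5): A, B, D, E, F
  1-simplices (10): AB, AD, AE, AF, BD, BE, BF, DE, DF, EF
  2-simplices (10): ABD, ABE, ABF, ADE, ADF, AEF, BDE, BDF, BEF, DEF
  3-simplices (5): ABDE, ABDF, ABEF, ADEF, BDEF

so the chain groups are C_0 ≅ Z^5, C_1 ≅ Z^10, C_2 ≅ Z^10, C_3 ≅ Z^5.

Boundary ∂_1: C_1 → C_0 is given by ∂[p,q] = [q] − [p]. For instance
  ∂BE = E − B.
The resulting 5×10 matrix has rank 4, and its Smith normal form has invariant factors (1,1,1,1).

Boundary ∂_2: C_2 → C_1 acts by ∂[p,q,r] = [q,r] − [p,r] + [p,q]. For instance
  ∂ABD = BD − AD + AB,
  ∂ABF = BF − AF + AB.
As a 10×10 matrix over Z this has rank 6, with invariant factors (1,1,1,1,1,1).

∂_3: C_3 → C_2 sends each 3-simplex σ to the alternating sum Σ_i (−1)^i (σ with its i-th vertex removed). For instance
  ∂BDEF = DEF − BEF + BDF − BDE,
  ∂ABEF = BEF − AEF + ABF − ABE.
As a 10×5 matrix over Z this has rank 4, with invariant factors (1,1,1,1).

Now H_k = ker ∂_k / im ∂_{k+1}, so:

  H_0: rank C_0 − rank ∂_1 = 5 − 4 = 1, and the invariant factors of ∂_1 are all 1, so H_0 ≅ Z.
  H_1: rank ker ∂_1 − rank ∂_2 = (10 − 4) − 6 = 0, and the invariant factors of ∂_2 are all 1, so H_1 ≅ 0.
  H_2: rank ker ∂_2 − rank ∂_3 = (10 − 6) − 4 = 0, and the invariant factors of ∂_3 are all 1, so H_2 ≅ 0.
  H_3: rank ker ∂_3 − rank ∂_4 = (5 − 4) − 0 = 1, and there is no ∂_4, so H_3 ≅ Z.

(K is a triangulation of the 3-sphere S^3.)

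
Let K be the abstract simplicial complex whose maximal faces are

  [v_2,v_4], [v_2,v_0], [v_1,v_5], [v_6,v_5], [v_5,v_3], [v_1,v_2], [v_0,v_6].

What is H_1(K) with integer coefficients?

H_1 = Z.

Order the vertices as v_0 < v_1 < v_2 < v_3 < v_4 < v_5 < v_6. Listing each simplex with vertices in this order, K has dimension 1 with simplices:

  0-simplices (7): [v_0], [v_1], [v_2], [v_3], [v_4], [v_5], [v_6]
  1-simplices (7): [v_0,v_2], [v_0,v_6], [v_1,v_2], [v_1,v_5], [v_2,v_4], [v_3,v_5], [v_5,v_6]

so the chain groups are C_0 ≅ Z^7, C_1 ≅ Z^7.

The boundary map ∂_1: C_1 → C_0 is given by ∂[p,q] = [q] − [p].
This gives a 7×7 integer matrix of rank 6; reducing to Smith normal form yields diagonal entries (1,1,1,1,1,1).

Reading off H_k = ker ∂_k / im ∂_{k+1}:

  H_1: rank ker ∂_1 − rank ∂_2 = (7 − 6) − 0 = 1, and there is no ∂_2, so H_1 ≅ Z.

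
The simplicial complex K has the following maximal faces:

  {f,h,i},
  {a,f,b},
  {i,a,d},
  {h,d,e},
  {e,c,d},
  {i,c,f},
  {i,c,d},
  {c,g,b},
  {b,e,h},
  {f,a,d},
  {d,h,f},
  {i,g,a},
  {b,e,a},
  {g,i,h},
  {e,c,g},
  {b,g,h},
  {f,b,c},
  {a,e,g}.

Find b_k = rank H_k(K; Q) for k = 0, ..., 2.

Order the vertices as a < b < c < d < e < f < g < h < i. Listing each simplex with vertices in this order, K has dimension 2 with simplices:

  0-simplices (9): a, b, c, d, e, f, g, h, i
  1-simplices (27): ab, ad, ae, af, ag, ai, bc, be, bf, bg, bh, cd, ce, cf, cg, ci, de, df, dh, di, eg, eh, fh, fi, gh, gi, hi
  2-simplices (18): abe, abf, adf, adi, aeg, agi, bcf, bcg, beh, bgh, cde, cdi, ceg, cfi, deh, dfh, fhi, ghi

so the chain groups are C_0 ≅ Z^9, C_1 ≅ Z^27, C_2 ≅ Z^18.

The boundary map ∂_1: C_1 → C_0 is given by ∂[p,q] = [q] − [p].
The resulting 9×27 matrix has rank 8, and its Smith normal form has invariant factors (1,1,1,1,1,1,1,1).

Boundary ∂_2: C_2 → C_1 acts by ∂[p,q,r] = [q,r] − [p,r] + [p,q]. For instance
  ∂aeg = eg − ag + ae,
  ∂agi = gi − ai + ag.
This gives a 27×18 integer matrix of rank 18; reducing to Smith normal form yields diagonal entries (1,1,1,1,1,1,1,1,1,1,1,1,1,1,1,1,1,2).

Now H_k = ker ∂_k / im ∂_{k+1}, so:

  H_0: rank C_0 − rank ∂_1 = 9 − 8 = 1, and the invariant factors of ∂_1 are all 1, so H_0 = Z.
  H_1: rank ker ∂_1 − rank ∂_2 = (27 − 8) − 18 = 1, and ∂_2 has invariant factor 2 > 1, so H_1 = Z ⊕ Z/2.
  H_2: rank ker ∂_2 − rank ∂_3 = (18 − 18) − 0 = 0, and there is no ∂_3, so H_2 = 0.

(K is a triangulation of the Klein bottle.)

Hence the Betti numbers are b_0 = 1, b_1 = 1, b_2 = 0.

b_0 = 1, b_1 = 1, b_2 = 0.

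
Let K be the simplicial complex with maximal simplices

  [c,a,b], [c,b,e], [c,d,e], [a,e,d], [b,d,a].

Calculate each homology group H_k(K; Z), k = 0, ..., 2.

Fix the vertex order a < b < c < d < e and write every simplex with vertices in increasing order. Then dim K = 2 and the simplices of K are:

  0-simplices (5): a, b, c, d, e
  1-simplices (10): ab, ac, ad, ae, bc, bd, be, cd, ce, de
  2-simplices (5): abc, abd, ade, bce, cde

so the chain groups are C_0 ≅ Z^5, C_1 ≅ Z^10, C_2 ≅ Z^5.

∂_1: C_1 → C_0 maps an edge to its endpoints' difference, ∂[p,q] = q − p. For instance
  ∂ab = b − a.
As a 5×10 matrix over Z this has rank 4, with invariant factors (1,1,1,1).

Boundary ∂_2: C_2 → C_1 maps a triangle to the signed sum of its edges. For instance
  ∂bce = ce − be + bc,
  ∂cde = de − ce + cd.
As a 10×5 matrix over Z this has rank 5, with invariant factors (1,1,1,1,1).

Computing H_k = (kernel of ∂_k) / (image of ∂_{k+1}):

  H_0: rank C_0 − rank ∂_1 = 5 − 4 = 1, and the invariant factors of ∂_1 are all 1, so H_0 ≅ Z.
  H_1: rank ker ∂_1 − rank ∂_2 = (10 − 4) − 5 = 1, and the invariant factors of ∂_2 are all 1, so H_1 ≅ Z.
  H_2: rank ker ∂_2 − rank ∂_3 = (5 − 5) − 0 = 0, and there is no ∂_3, so H_2 ≅ 0.

H_0 = Z,  H_1 = Z,  H_2 = 0.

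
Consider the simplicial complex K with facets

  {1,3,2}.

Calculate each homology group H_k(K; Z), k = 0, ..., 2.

Fix the vertex order 1 < 2 < 3 and write every simplex with vertices in increasing order. Then dim K = 2 and the simplices of K are:

  0-simplices (3): [1], [2], [3]
  1-simplices (3): [1,2], [1,3], [2,3]
  2-simplices (1): [1,2,3]

so the chain groups are C_0 ≅ Z^3, C_1 ≅ Z^3, C_2 ≅ Z^1.

∂_1: C_1 → C_0 is given by ∂[p,q] = [q] − [p]. For instance
  ∂[2,3] = [3] − [2].
The 3×3 boundary matrix has rank 2 and Smith normal form diag(1,1).

∂_2: C_2 → C_1 sends each 2-simplex [p,q,r] to [q,r] − [p,r] + [p,q]. For instance
  ∂[1,2,3] = [2,3] − [1,3] + [1,2].
The 3×1 boundary matrix has rank 1 and Smith normal form diag(1).

Computing H_k = (kernel of ∂_k) / (image of ∂_{k+1}):

  H_0: rank C_0 − rank ∂_1 = 3 − 2 = 1, and the invariant factors of ∂_1 are all 1, so H_0 ≅ Z.
  H_1: rank ker ∂_1 − rank ∂_2 = (3 − 2) − 1 = 0, and the invariant factors of ∂_2 are all 1, so H_1 ≅ 0.
  H_2: rank ker ∂_2 − rank ∂_3 = (1 − 1) − 0 = 0, and there is no ∂_3, so H_2 ≅ 0.

(K is a triangulation of the 2-simplex.)

H_0 = Z,  H_1 = 0,  H_2 = 0.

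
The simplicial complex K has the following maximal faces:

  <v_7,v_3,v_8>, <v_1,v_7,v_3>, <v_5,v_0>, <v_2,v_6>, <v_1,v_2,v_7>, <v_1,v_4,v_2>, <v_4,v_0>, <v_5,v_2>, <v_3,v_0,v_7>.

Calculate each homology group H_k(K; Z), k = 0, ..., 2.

H_0 = Z,  H_1 = Z^2,  H_2 = 0.

We work with the vertex ordering v_0 < v_1 < v_2 < v_3 < v_4 < v_5 < v_6 < v_7 < v_8. The simplices of K, each written with vertices in increasing order, are:

  0-simplices (9): [v_0], [v_1], [v_2], [v_3], [v_4], [v_5], [v_6], [v_7], [v_8]
  1-simplices (15): (15 of them)
  2-simplices (5): [v_0,v_3,v_7], [v_1,v_2,v_4], [v_1,v_2,v_7], [v_1,v_3,v_7], [v_3,v_7,v_8]

giving chain groups C_0 ≅ Z^9, C_1 ≅ Z^15, C_2 ≅ Z^5.

Boundary ∂_1: C_1 → C_0 sends each edge [p,q] (with p < q) to q − p.
This gives a 9×15 integer matrix of rank 8; reducing to Smith normal form yields diagonal entries (1,1,1,1,1,1,1,1).

The boundary map ∂_2: C_2 → C_1 maps a triangle to the signed sum of its edges. For instance
  ∂[v_0,v_3,v_7] = [v_3,v_7] − [v_0,v_7] + [v_0,v_3],
  ∂[v_1,v_2,v_7] = [v_2,v_7] − [v_1,v_7] + [v_1,v_2].
As a 15×5 matrix over Z this has rank 5, with invariant factors (1,1,1,1,1).

Now H_k = ker ∂_k / im ∂_{k+1}, so:

  H_0: rank C_0 − rank ∂_1 = 9 − 8 = 1, and the invariant factors of ∂_1 are all 1, so H_0 = Z.
  H_1: rank ker ∂_1 − rank ∂_2 = (15 − 8) − 5 = 2, and the invariant factors of ∂_2 are all 1, so H_1 = Z^2.
  H_2: rank ker ∂_2 − rank ∂_3 = (5 − 5) − 0 = 0, and there is no ∂_3, so H_2 = 0.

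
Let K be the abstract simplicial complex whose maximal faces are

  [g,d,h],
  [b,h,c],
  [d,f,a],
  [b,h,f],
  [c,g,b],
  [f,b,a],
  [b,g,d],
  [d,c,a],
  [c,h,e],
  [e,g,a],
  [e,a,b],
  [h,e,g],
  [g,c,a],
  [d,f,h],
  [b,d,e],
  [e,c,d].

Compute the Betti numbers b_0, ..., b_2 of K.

b_0 = 1, b_1 = 2, b_2 = 1.

We work with the vertex ordering a < b < c < d < e < f < g < h. The simplices of K, each written with vertices in increasing order, are:

  0-simplices (8): a, b, c, d, e, f, g, h
  1-simplices (24): ab, ac, ad, ae, af, ag, bc, bd, be, bf, bg, bh, cd, ce, cg, ch, de, df, dg, dh, eg, eh, fh, gh
  2-simplices (16): abe, abf, acd, acg, adf, aeg, bcg, bch, bde, bdg, bfh, cde, ceh, dfh, dgh, egh

Hence C_0 ≅ Z^8, C_1 ≅ Z^24, C_2 ≅ Z^16.

∂_1: C_1 → C_0 maps an edge to its endpoints' difference, ∂[p,q] = q − p. For instance
  ∂bd = d − b.
The 8×24 boundary matrix has rank 7 and Smith normal form diag(1,1,1,1,1,1,1).

Boundary ∂_2: C_2 → C_1 sends each 2-simplex [p,q,r] to [q,r] − [p,r] + [p,q]. For instance
  ∂bfh = fh − bh + bf,
  ∂ceh = eh − ch + ce.
This gives a 24×16 integer matrix of rank 15; reducing to Smith normal form yields diagonal entries (1,1,1,1,1,1,1,1,1,1,1,1,1,1,1).

Now H_k = ker ∂_k / im ∂_{k+1}, so:

  H_0: rank C_0 − rank ∂_1 = 8 − 7 = 1, and the invariant factors of ∂_1 are all 1, so H_0 ≅ Z.
  H_1: rank ker ∂_1 − rank ∂_2 = (24 − 7) − 15 = 2, and the invariant factors of ∂_2 are all 1, so H_1 ≅ Z^2.
  H_2: rank ker ∂_2 − rank ∂_3 = (16 − 15) − 0 = 1, and there is no ∂_3, so H_2 ≅ Z.

Hence the Betti numbers are b_0 = 1, b_1 = 2, b_2 = 1.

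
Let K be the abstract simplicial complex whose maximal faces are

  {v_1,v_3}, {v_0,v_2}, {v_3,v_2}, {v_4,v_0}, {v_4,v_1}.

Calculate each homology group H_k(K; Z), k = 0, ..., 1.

H_0 ≅ Z,  H_1 ≅ Z.

Take the total order v_0 < v_1 < v_2 < v_3 < v_4 on the vertex set. Then K (dimension 1) consists of the simplices:

  0-simplices (5): [v_0], [v_1], [v_2], [v_3], [v_4]
  1-simplices (5): [v_0,v_2], [v_0,v_4], [v_1,v_3], [v_1,v_4], [v_2,v_3]

Hence C_0 ≅ Z^5, C_1 ≅ Z^5.

The boundary map ∂_1: C_1 → C_0 sends each edge [p,q] (with p < q) to q − p. For instance
  ∂[v_1,v_4] = [v_4] − [v_1].
The resulting 5×5 matrix has rank 4, and its Smith normal form has invariant factors (1,1,1,1).

Reading off H_k = ker ∂_k / im ∂_{k+1}:

  H_0: rank C_0 − rank ∂_1 = 5 − 4 = 1, and the invariant factors of ∂_1 are all 1, so H_0 = Z.
  H_1: rank ker ∂_1 − rank ∂_2 = (5 − 4) − 0 = 1, and there is no ∂_2, so H_1 = Z.

As a check, the Euler characteristic is 5 − 5 = 0, which agrees with 1 − 1 = 0.
(K is a triangulation of the circle S^1.)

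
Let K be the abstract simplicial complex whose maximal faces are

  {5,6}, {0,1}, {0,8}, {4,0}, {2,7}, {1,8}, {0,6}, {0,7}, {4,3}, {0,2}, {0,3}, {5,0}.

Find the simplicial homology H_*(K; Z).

H_0 = Z,  H_1 = Z^4.

Fix the vertex order 0 < 1 < 2 < 3 < 4 < 5 < 6 < 7 < 8 and write every simplex with vertices in increasing order. Then dim K = 1 and the simplices of K are:

  0-simplices (9): [0], [1], [2], [3], [4], [5], [6], [7], [8]
  1-simplices (12): [0,1], [0,2], [0,3], [0,4], [0,5], [0,6], [0,7], [0,8], [1,8], [2,7], [3,4], [5,6]

Hence C_0 ≅ Z^9, C_1 ≅ Z^12.

∂_1: C_1 → C_0 maps an edge to its endpoints' difference, ∂[p,q] = q − p. For instance
  ∂[0,4] = [4] − [0].
The resulting 9×12 matrix has rank 8, and its Smith normal form has invariant factors (1,1,1,1,1,1,1,1).

From H_k ≅ ker(∂_k) / im(∂_{k+1}) we obtain:

  H_0: rank C_0 − rank ∂_1 = 9 − 8 = 1, and the invariant factors of ∂_1 are all 1, so H_0 ≅ Z.
  H_1: rank ker ∂_1 − rank ∂_2 = (12 − 8) − 0 = 4, and there is no ∂_2, so H_1 ≅ Z^4.

As a check, the Euler characteristic is 9 − 12 = -3, which agrees with 1 − 4 = -3.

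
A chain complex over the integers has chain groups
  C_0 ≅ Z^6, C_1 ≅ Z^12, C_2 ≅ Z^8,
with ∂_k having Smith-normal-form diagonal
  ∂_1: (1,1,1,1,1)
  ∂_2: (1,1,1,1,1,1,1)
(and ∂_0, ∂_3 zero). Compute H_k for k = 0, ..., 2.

H_0: b_0 = 6 − 0 − 5 = 1; torsion from ∂_1 factors > 1: none. So H_0 ≅ Z.
H_1: b_1 = 12 − 5 − 7 = 0; torsion from ∂_2 factors > 1: none. So H_1 ≅ 0.
H_2: b_2 = 8 − 7 − 0 = 1; torsion from ∂_3 factors > 1: none. So H_2 ≅ Z.

H_0 ≅ Z,  H_1 = 0,  H_2 ≅ Z.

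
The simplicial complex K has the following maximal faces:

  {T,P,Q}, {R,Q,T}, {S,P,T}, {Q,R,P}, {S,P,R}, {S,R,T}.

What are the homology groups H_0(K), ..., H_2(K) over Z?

H_0 ≅ Z,  H_1 = 0,  H_2 ≅ Z.

Order the vertices as P < Q < R < S < T. Listing each simplex with vertices in this order, K has dimension 2 with simplices:

  0-simplices (5): P, Q, R, S, T
  1-simplices (9): PQ, PR, PS, PT, QR, QT, RS, RT, ST
  2-simplices (6): PQR, PQT, PRS, PST, QRT, RST

Hence C_0 ≅ Z^5, C_1 ≅ Z^9, C_2 ≅ Z^6.

The boundary map ∂_1: C_1 → C_0 sends each edge [p,q] (with p < q) to q − p. For instance
  ∂PT = T − P.
This gives a 5×9 integer matrix of rank 4; reducing to Smith normal form yields diagonal entries (1,1,1,1).

Boundary ∂_2: C_2 → C_1 sends each 2-simplex [p,q,r] to [q,r] − [p,r] + [p,q]. For instance
  ∂PST = ST − PT + PS,
  ∂QRT = RT − QT + QR.
This gives a 9×6 integer matrix of rank 5; reducing to Smith normal form yields diagonal entries (1,1,1,1,1).

Reading off H_k = ker ∂_k / im ∂_{k+1}:

  H_0: rank C_0 − rank ∂_1 = 5 − 4 = 1, and the invariant factors of ∂_1 are all 1, so H_0 = Z.
  H_1: rank ker ∂_1 − rank ∂_2 = (9 − 4) − 5 = 0, and the invariant factors of ∂_2 are all 1, so H_1 = 0.
  H_2: rank ker ∂_2 − rank ∂_3 = (6 − 5) − 0 = 1, and there is no ∂_3, so H_2 = Z.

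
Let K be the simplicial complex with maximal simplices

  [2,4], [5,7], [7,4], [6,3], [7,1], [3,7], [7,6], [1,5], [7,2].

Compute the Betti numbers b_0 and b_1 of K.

b_0 = 1, b_1 = 3.

Take the total order 1 < 2 < 3 < 4 < 5 < 6 < 7 on the vertex set. Then K (dimension 1) consists of the simplices:

  0-simplices (7): [1], [2], [3], [4], [5], [6], [7]
  1-simplices (9): [1,5], [1,7], [2,4], [2,7], [3,6], [3,7], [4,7], [5,7], [6,7]

so the chain groups are C_0 ≅ Z^7, C_1 ≅ Z^9.

The boundary map ∂_1: C_1 → C_0 maps an edge to its endpoints' difference, ∂[p,q] = q − p.
The 7×9 boundary matrix has rank 6 and Smith normal form diag(1,1,1,1,1,1).

Reading off H_k = ker ∂_k / im ∂_{k+1}:

  H_0: rank C_0 − rank ∂_1 = 7 − 6 = 1, and the invariant factors of ∂_1 are all 1, so H_0 ≅ Z.
  H_1: rank ker ∂_1 − rank ∂_2 = (9 − 6) − 0 = 3, and there is no ∂_2, so H_1 ≅ Z^3.

Hence the Betti numbers are b_0 = 1, b_1 = 3.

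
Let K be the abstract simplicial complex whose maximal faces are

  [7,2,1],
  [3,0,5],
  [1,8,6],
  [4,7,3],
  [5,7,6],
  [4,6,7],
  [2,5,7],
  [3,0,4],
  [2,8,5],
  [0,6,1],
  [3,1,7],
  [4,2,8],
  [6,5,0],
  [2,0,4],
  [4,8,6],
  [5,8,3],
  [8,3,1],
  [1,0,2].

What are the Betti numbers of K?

Fix the vertex order 0 < 1 < 2 < 3 < 4 < 5 < 6 < 7 < 8 and write every simplex with vertices in increasing order. Then dim K = 2 and the simplices of K are:

  0-simplices (9): [0], [1], [2], [3], [4], [5], [6], [7], [8]
  1-simplices (27): (27 of them)
  2-simplices (18): [0,1,2], [0,1,6], [0,2,4], [0,3,4], [0,3,5], [0,5,6], [1,2,7], [1,3,7], [1,3,8], [1,6,8], [2,4,8], [2,5,7], [2,5,8], [3,4,7], [3,5,8], [4,6,7], [4,6,8], [5,6,7]

giving chain groups C_0 ≅ Z^9, C_1 ≅ Z^27, C_2 ≅ Z^18.

∂_1: C_1 → C_0 is given by ∂[p,q] = [q] − [p]. For instance
  ∂[4,7] = [7] − [4].
As a 9×27 matrix over Z this has rank 8, with invariant factors (1,1,1,1,1,1,1,1).

Boundary ∂_2: C_2 → C_1 acts by ∂[p,q,r] = [q,r] − [p,r] + [p,q]. For instance
  ∂[0,5,6] = [5,6] − [0,6] + [0,5],
  ∂[0,3,5] = [3,5] − [0,5] + [0,3].
The 27×18 boundary matrix has rank 17 and Smith normal form diag(1,1,1,1,1,1,1,1,1,1,1,1,1,1,1,1,1).

From H_k ≅ ker(∂_k) / im(∂_{k+1}) we obtain:

  H_0: rank C_0 − rank ∂_1 = 9 − 8 = 1, and the invariant factors of ∂_1 are all 1, so H_0 ≅ Z.
  H_1: rank ker ∂_1 − rank ∂_2 = (27 − 8) − 17 = 2, and the invariant factors of ∂_2 are all 1, so H_1 ≅ Z^2.
  H_2: rank ker ∂_2 − rank ∂_3 = (18 − 17) − 0 = 1, and there is no ∂_3, so H_2 ≅ Z.

As a check, the Euler characteristic is 9 − 27 + 18 = 0, which agrees with 1 − 2 + 1 = 0.

Hence the Betti numbers are b_0 = 1, b_1 = 2, b_2 = 1.

b_0 = 1, b_1 = 2, b_2 = 1.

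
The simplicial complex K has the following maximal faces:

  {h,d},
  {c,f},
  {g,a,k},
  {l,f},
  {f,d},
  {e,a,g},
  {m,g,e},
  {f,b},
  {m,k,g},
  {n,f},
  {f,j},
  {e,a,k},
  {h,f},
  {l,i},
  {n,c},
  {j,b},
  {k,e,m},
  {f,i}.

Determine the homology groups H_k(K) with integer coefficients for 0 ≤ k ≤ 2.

H_0 ≅ Z^2,  H_1 ≅ Z^4,  H_2 ≅ Z.

K has 14 vertices, 21 edges, 6 triangles.
rank ∂_0 = 0, rank ∂_1 = 12 ⇒ b_0 = 14 − 0 − 12 = 2; all invariant factors of ∂_1 are 1 so no torsion. So H_0 = Z^2.
rank ∂_1 = 12, rank ∂_2 = 5 ⇒ b_1 = 21 − 12 − 5 = 4; all invariant factors of ∂_2 are 1 so no torsion. So H_1 = Z^4.
rank ∂_2 = 5, rank ∂_3 = 0 ⇒ b_2 = 6 − 5 − 0 = 1. So H_2 = Z.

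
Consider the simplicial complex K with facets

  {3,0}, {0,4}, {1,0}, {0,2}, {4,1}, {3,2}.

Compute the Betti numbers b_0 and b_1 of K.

Fix the vertex order 0 < 1 < 2 < 3 < 4 and write every simplex with vertices in increasing order. Then dim K = 1 and the simplices of K are:

  0-simplices (5): [0], [1], [2], [3], [4]
  1-simplices (6): [0,1], [0,2], [0,3], [0,4], [1,4], [2,3]

so the chain groups are C_0 ≅ Z^5, C_1 ≅ Z^6.

∂_1: C_1 → C_0 sends each edge [p,q] (with p < q) to q − p. For instance
  ∂[0,3] = [3] − [0].
This gives a 5×6 integer matrix of rank 4; reducing to Smith normal form yields diagonal entries (1,1,1,1).

Computing H_k = (kernel of ∂_k) / (image of ∂_{k+1}):

  H_0: rank C_0 − rank ∂_1 = 5 − 4 = 1, and the invariant factors of ∂_1 are all 1, so H_0 = Z.
  H_1: rank ker ∂_1 − rank ∂_2 = (6 − 4) − 0 = 2, and there is no ∂_2, so H_1 = Z^2.

Hence the Betti numbers are b_0 = 1, b_1 = 2.

b_0 = 1, b_1 = 2.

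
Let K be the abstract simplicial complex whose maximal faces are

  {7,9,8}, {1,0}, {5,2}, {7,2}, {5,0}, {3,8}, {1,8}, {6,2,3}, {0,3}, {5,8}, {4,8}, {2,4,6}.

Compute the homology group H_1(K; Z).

We work with the vertex ordering 0 < 1 < 2 < 3 < 4 < 5 < 6 < 7 < 8 < 9. The simplices of K, each written with vertices in increasing order, are:

  0-simplices (10): [0], [1], [2], [3], [4], [5], [6], [7], [8], [9]
  1-simplices (17): [0,1], [0,3], [0,5], [1,8], [2,3], [2,4], [2,5], [2,6], [2,7], [3,6], [3,8], [4,6], [4,8], [5,8], [7,8], [7,9], [8,9]
  2-simplices (3): [2,3,6], [2,4,6], [7,8,9]

so the chain groups are C_0 ≅ Z^10, C_1 ≅ Z^17, C_2 ≅ Z^3.

The boundary map ∂_1: C_1 → C_0 maps an edge to its endpoints' difference, ∂[p,q] = q − p. For instance
  ∂[4,8] = [8] − [4].
The resulting 10×17 matrix has rank 9, and its Smith normal form has invariant factors (1,1,1,1,1,1,1,1,1).

∂_2: C_2 → C_1 acts by ∂[p,q,r] = [q,r] − [p,r] + [p,q]. For instance
  ∂[7,8,9] = [8,9] − [7,9] + [7,8],
  ∂[2,4,6] = [4,6] − [2,6] + [2,4].
This gives a 17×3 integer matrix of rank 3; reducing to Smith normal form yields diagonal entries (1,1,1).

Reading off H_k = ker ∂_k / im ∂_{k+1}:

  H_1: rank ker ∂_1 − rank ∂_2 = (17 − 9) − 3 = 5, and the invariant factors of ∂_2 are all 1, so H_1 ≅ Z^5.

H_1 ≅ Z^5.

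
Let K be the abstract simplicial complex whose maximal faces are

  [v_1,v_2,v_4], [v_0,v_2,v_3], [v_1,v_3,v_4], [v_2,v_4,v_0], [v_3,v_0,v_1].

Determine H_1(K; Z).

H_1 = Z.

K has 5 vertices, 10 edges, 5 triangles.
rank ∂_1 = 4, rank ∂_2 = 5 ⇒ b_1 = 10 − 4 − 5 = 1; all invariant factors of ∂_2 are 1 so no torsion. So H_1 ≅ Z.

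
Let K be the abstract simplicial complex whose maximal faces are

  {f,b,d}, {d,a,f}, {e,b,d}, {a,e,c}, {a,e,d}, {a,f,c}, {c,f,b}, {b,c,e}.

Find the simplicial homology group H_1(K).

H_1 = 0.

Order the vertices as a < b < c < d < e < f. Listing each simplex with vertices in this order, K has dimension 2 with simplices:

  0-simplices (6): a, b, c, d, e, f
  1-simplices (12): ac, ad, ae, af, bc, bd, be, bf, ce, cf, de, df
  2-simplices (8): ace, acf, ade, adf, bce, bcf, bde, bdf

giving chain groups C_0 ≅ Z^6, C_1 ≅ Z^12, C_2 ≅ Z^8.

The boundary map ∂_1: C_1 → C_0 sends each edge [p,q] (with p < q) to q − p.
The resulting 6×12 matrix has rank 5, and its Smith normal form has invariant factors (1,1,1,1,1).

The boundary map ∂_2: C_2 → C_1 maps a triangle to the signed sum of its edges. For instance
  ∂bce = ce − be + bc,
  ∂ace = ce − ae + ac.
This gives a 12×8 integer matrix of rank 7; reducing to Smith normal form yields diagonal entries (1,1,1,1,1,1,1).

Now H_k = ker ∂_k / im ∂_{k+1}, so:

  H_1: rank ker ∂_1 − rank ∂_2 = (12 − 5) − 7 = 0, and the invariant factors of ∂_2 are all 1, so H_1 ≅ 0.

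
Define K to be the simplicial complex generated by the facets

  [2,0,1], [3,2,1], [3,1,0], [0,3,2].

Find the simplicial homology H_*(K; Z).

Fix the vertex order 0 < 1 < 2 < 3 and write every simplex with vertices in increasing order. Then dim K = 2 and the simplices of K are:

  0-simplices (4): [0], [1], [2], [3]
  1-simplices (6): [0,1], [0,2], [0,3], [1,2], [1,3], [2,3]
  2-simplices (4): [0,1,2], [0,1,3], [0,2,3], [1,2,3]

so the chain groups are C_0 ≅ Z^4, C_1 ≅ Z^6, C_2 ≅ Z^4.

Boundary ∂_1: C_1 → C_0 maps an edge to its endpoints' difference, ∂[p,q] = q − p. For instance
  ∂[0,1] = [1] − [0].
This gives a 4×6 integer matrix of rank 3; reducing to Smith normal form yields diagonal entries (1,1,1).

The boundary map ∂_2: C_2 → C_1 maps a triangle to the signed sum of its edges. For instance
  ∂[1,2,3] = [2,3] − [1,3] + [1,2],
  ∂[0,1,2] = [1,2] − [0,2] + [0,1].
The 6×4 boundary matrix has rank 3 and Smith normal form diag(1,1,1).

Computing H_k = (kernel of ∂_k) / (image of ∂_{k+1}):

  H_0: rank C_0 − rank ∂_1 = 4 − 3 = 1, and the invariant factors of ∂_1 are all 1, so H_0 ≅ Z.
  H_1: rank ker ∂_1 − rank ∂_2 = (6 − 3) − 3 = 0, and the invariant factors of ∂_2 are all 1, so H_1 ≅ 0.
  H_2: rank ker ∂_2 − rank ∂_3 = (4 − 3) − 0 = 1, and there is no ∂_3, so H_2 ≅ Z.

H_0 = Z,  H_1 = 0,  H_2 = Z.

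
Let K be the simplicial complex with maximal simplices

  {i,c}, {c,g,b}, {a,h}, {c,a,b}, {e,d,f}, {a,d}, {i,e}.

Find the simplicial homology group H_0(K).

H_0 ≅ Z.

We work with the vertex ordering a < b < c < d < e < f < g < h < i. The simplices of K, each written with vertices in increasing order, are:

  0-simplices (9): a, b, c, d, e, f, g, h, i
  1-simplices (12): ab, ac, ad, ah, bc, bg, cg, ci, de, df, ef, ei
  2-simplices (3): abc, bcg, def

so the chain groups are C_0 ≅ Z^9, C_1 ≅ Z^12, C_2 ≅ Z^3.

The boundary map ∂_1: C_1 → C_0 sends each edge [p,q] (with p < q) to q − p. For instance
  ∂bc = c − b.
The 9×12 boundary matrix has rank 8 and Smith normal form diag(1,1,1,1,1,1,1,1).

Boundary ∂_2: C_2 → C_1 maps a triangle to the signed sum of its edges. For instance
  ∂bcg = cg − bg + bc,
  ∂def = ef − df + de.
As a 12×3 matrix over Z this has rank 3, with invariant factors (1,1,1).

Reading off H_k = ker ∂_k / im ∂_{k+1}:

  H_0: rank C_0 − rank ∂_1 = 9 − 8 = 1, and the invariant factors of ∂_1 are all 1, so H_0 ≅ Z.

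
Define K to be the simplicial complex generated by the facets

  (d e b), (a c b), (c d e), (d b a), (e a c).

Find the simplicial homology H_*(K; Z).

We work with the vertex ordering a < b < c < d < e. The simplices of K, each written with vertices in increasing order, are:

  0-simplices (5): a, b, c, d, e
  1-simplices (10): ab, ac, ad, ae, bc, bd, be, cd, ce, de
  2-simplices (5): abc, abd, ace, bde, cde

so the chain groups are C_0 ≅ Z^5, C_1 ≅ Z^10, C_2 ≅ Z^5.

∂_1: C_1 → C_0 is given by ∂[p,q] = [q] − [p].
This gives a 5×10 integer matrix of rank 4; reducing to Smith normal form yields diagonal entries (1,1,1,1).

∂_2: C_2 → C_1 acts by ∂[p,q,r] = [q,r] − [p,r] + [p,q]. For instance
  ∂cde = de − ce + cd,
  ∂abc = bc − ac + ab.
This gives a 10×5 integer matrix of rank 5; reducing to Smith normal form yields diagonal entries (1,1,1,1,1).

Now H_k = ker ∂_k / im ∂_{k+1}, so:

  H_0: rank C_0 − rank ∂_1 = 5 − 4 = 1, and the invariant factors of ∂_1 are all 1, so H_0 = Z.
  H_1: rank ker ∂_1 − rank ∂_2 = (10 − 4) − 5 = 1, and the invariant factors of ∂_2 are all 1, so H_1 = Z.
  H_2: rank ker ∂_2 − rank ∂_3 = (5 − 5) − 0 = 0, and there is no ∂_3, so H_2 = 0.

H_0 = Z,  H_1 = Z,  H_2 = 0.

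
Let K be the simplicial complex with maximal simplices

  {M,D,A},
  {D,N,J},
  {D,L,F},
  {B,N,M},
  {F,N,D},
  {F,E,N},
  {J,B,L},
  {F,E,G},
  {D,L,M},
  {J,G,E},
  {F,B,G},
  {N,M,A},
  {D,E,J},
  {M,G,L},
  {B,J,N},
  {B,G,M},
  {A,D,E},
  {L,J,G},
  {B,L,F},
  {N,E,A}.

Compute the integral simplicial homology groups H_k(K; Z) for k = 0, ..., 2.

H_0 ≅ Z,  H_1 ≅ Z ⊕ Z/2,  H_2 = 0.

Fix the vertex order A < B < D < E < F < G < J < L < M < N and write every simplex with vertices in increasing order. Then dim K = 2 and the simplices of K are:

  0-simplices (10): A, B, D, E, F, G, J, L, M, N
  1-simplices (30): AD, AE, AM, AN, BF, BG, BJ, BL, BM, BN, DE, DF, DJ, DL, DM, DN, EF, EG, EJ, EN, FG, FL, FN, GJ, GL, GM, JL, JN, LM, MN
  2-simplices (20): ADE, ADM, AEN, AMN, BFG, BFL, BGM, BJL, BJN, BMN, DEJ, DFL, DFN, DJN, DLM, EFG, EFN, EGJ, GJL, GLM

giving chain groups C_0 ≅ Z^10, C_1 ≅ Z^30, C_2 ≅ Z^20.

∂_1: C_1 → C_0 sends each edge [p,q] (with p < q) to q − p. For instance
  ∂FL = L − F.
As a 10×30 matrix over Z this has rank 9, with invariant factors (1,1,1,1,1,1,1,1,1).

∂_2: C_2 → C_1 maps a triangle to the signed sum of its edges. For instance
  ∂EGJ = GJ − EJ + EG,
  ∂BJL = JL − BL + BJ.
The 30×20 boundary matrix has rank 20 and Smith normal form diag(1,1,1,1,1,1,1,1,1,1,1,1,1,1,1,1,1,1,1,2).

From H_k ≅ ker(∂_k) / im(∂_{k+1}) we obtain:

  H_0: rank C_0 − rank ∂_1 = 10 − 9 = 1, and the invariant factors of ∂_1 are all 1, so H_0 ≅ Z.
  H_1: rank ker ∂_1 − rank ∂_2 = (30 − 9) − 20 = 1, and ∂_2 has invariant factor 2 > 1, so H_1 ≅ Z ⊕ Z/2.
  H_2: rank ker ∂_2 − rank ∂_3 = (20 − 20) − 0 = 0, and there is no ∂_3, so H_2 ≅ 0.

As a check, the Euler characteristic is 10 − 30 + 20 = 0, which agrees with 1 − 1 + 0 = 0.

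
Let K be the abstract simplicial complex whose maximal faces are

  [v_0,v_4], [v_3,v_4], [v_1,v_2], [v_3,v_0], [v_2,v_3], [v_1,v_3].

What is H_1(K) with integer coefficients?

H_1 ≅ Z^2.

Take the total order v_0 < v_1 < v_2 < v_3 < v_4 on the vertex set. Then K (dimension 1) consists of the simplices:

  0-simplices (5): [v_0], [v_1], [v_2], [v_3], [v_4]
  1-simplices (6): [v_0,v_3], [v_0,v_4], [v_1,v_2], [v_1,v_3], [v_2,v_3], [v_3,v_4]

giving chain groups C_0 ≅ Z^5, C_1 ≅ Z^6.

Boundary ∂_1: C_1 → C_0 sends each edge [p,q] (with p < q) to q − p.
As a 5×6 matrix over Z this has rank 4, with invariant factors (1,1,1,1).

Reading off H_k = ker ∂_k / im ∂_{k+1}:

  H_1: rank ker ∂_1 − rank ∂_2 = (6 − 4) − 0 = 2, and there is no ∂_2, so H_1 ≅ Z^2.

(K is a triangulation of a wedge of 2 circles.)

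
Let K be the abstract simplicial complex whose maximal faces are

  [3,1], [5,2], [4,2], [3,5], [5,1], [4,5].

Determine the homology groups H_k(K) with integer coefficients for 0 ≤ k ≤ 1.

Take the total order 1 < 2 < 3 < 4 < 5 on the vertex set. Then K (dimension 1) consists of the simplices:

  0-simplices (5): [1], [2], [3], [4], [5]
  1-simplices (6): [1,3], [1,5], [2,4], [2,5], [3,5], [4,5]

Hence C_0 ≅ Z^5, C_1 ≅ Z^6.

Boundary ∂_1: C_1 → C_0 is given by ∂[p,q] = [q] − [p]. For instance
  ∂[4,5] = [5] − [4].
This gives a 5×6 integer matrix of rank 4; reducing to Smith normal form yields diagonal entries (1,1,1,1).

From H_k ≅ ker(∂_k) / im(∂_{k+1}) we obtain:

  H_0: rank C_0 − rank ∂_1 = 5 − 4 = 1, and the invariant factors of ∂_1 are all 1, so H_0 = Z.
  H_1: rank ker ∂_1 − rank ∂_2 = (6 − 4) − 0 = 2, and there is no ∂_2, so H_1 = Z^2.

As a check, the Euler characteristic is 5 − 6 = -1, which agrees with 1 − 2 = -1.
(K is a triangulation of a wedge of 2 circles.)

H_0 = Z,  H_1 = Z^2.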